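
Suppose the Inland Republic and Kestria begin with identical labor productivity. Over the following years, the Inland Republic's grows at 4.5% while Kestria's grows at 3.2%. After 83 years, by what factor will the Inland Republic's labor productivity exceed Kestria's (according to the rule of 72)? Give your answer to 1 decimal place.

approximately 2.8 times

Only the 1.3-point difference matters.
72/1.3 ≈ 55.38 years per doubling of the ratio; 83 years gives 1.50 doublings, so ≈ 2.8×.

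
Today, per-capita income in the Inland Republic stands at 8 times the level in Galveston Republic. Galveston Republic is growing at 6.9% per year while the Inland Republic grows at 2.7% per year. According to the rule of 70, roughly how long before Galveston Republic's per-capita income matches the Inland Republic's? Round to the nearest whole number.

around 50 years

Galveston Republic gains on the Inland Republic at 6.9% − 2.7% = 4.2 points a year.
At that relative rate the gap halves every 70/4.2 ≈ 16.67 years.
An 8 times gap closes after 3 halvings: 3 × 16.67 ≈ 50 years.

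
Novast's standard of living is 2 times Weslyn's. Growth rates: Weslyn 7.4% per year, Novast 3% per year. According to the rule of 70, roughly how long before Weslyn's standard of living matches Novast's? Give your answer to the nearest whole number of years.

The growth-rate gap is 7.4% − 3% = 4.4 percentage points.
So the ratio between them halves every 70/4.4 ≈ 15.91 years.
A 2 times gap closes after 1 halving: 1 × 15.91 ≈ 16 years.

≈ 16 years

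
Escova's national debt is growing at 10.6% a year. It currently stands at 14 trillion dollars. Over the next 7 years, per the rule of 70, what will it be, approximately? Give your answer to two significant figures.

29 trillion dollars

Doubling time ≈ 70/10.6 = 6.60 years.
7 years is 7/6.60 ≈ 1.06 doublings, a factor of 2^1.06 ≈ 2.08.
14 × 2.08 ≈ 29 trillion dollars.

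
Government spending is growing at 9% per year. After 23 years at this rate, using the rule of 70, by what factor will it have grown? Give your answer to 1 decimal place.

Doubles every ≈ 7.78 years (70/9).
23 years is 2.96 doublings; 2^2.96 ≈ 7.8×.

approximately 7.8 times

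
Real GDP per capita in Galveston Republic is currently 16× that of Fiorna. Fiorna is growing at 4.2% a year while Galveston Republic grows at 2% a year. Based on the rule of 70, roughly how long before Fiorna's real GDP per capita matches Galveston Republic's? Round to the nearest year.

around 127 years

What matters is the difference: 2.2 pp.
Rule of 70 on the gap: the ratio halves every 70/2.2 ≈ 31.82 years.
A 16× gap closes after 4 halvings: 4 × 31.82 ≈ 127 years.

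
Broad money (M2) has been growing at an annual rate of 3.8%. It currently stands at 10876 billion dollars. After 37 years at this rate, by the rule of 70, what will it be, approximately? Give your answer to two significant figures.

roughly 44000 billion dollars

It doubles every 70/3.8 ≈ 18.42 years, so 37 years is 2.01 doublings.
2^2.01 ≈ 4.03; 10876 × 4.03 ≈ 44000 billion dollars.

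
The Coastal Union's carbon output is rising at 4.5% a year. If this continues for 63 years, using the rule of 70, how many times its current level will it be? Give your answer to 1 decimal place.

Doubling time ≈ 70/4.5 = 15.56 years.
63 years / 15.56 ≈ 4.05 doublings → factor 2^4.05 ≈ 16.6.

16.6 times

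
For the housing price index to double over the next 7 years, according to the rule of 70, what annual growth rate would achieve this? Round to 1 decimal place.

70 / 7 ≈ 10.00, so about 10.0% a year.

approximately 10.0% a year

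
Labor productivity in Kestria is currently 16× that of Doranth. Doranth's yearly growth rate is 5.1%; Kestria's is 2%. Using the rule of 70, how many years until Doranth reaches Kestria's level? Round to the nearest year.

≈ 90 years

What matters is the difference: 3.1 pp.
Rule of 70 on the gap: the ratio halves every 70/3.1 ≈ 22.58 years.
A 16× gap closes after 4 halvings: 4 × 22.58 ≈ 90 years.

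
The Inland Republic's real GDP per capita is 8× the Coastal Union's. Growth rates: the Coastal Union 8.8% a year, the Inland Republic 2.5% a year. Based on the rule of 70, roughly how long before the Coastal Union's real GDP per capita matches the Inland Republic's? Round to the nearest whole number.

around 33 years

the Coastal Union gains on the Inland Republic at 8.8% − 2.5% = 6.3 points a year.
At that relative rate the gap halves every 70/6.3 ≈ 11.11 years.
An 8× gap closes after 3 halvings: 3 × 11.11 ≈ 33 years.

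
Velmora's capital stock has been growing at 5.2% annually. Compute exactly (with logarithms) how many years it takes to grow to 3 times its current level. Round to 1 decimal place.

t = ln(3) / ln(1 + 0.052) = 1.0986 / 0.050693 ≈ 21.67.

21.7 years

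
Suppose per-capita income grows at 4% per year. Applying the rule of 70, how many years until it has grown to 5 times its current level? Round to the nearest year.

around 41 years

Doubling time ≈ 70/4 = 17.50 years.
Reaching 5× takes log₂(5) ≈ 2.32 doublings.
2.32 × 17.50 ≈ 41 years.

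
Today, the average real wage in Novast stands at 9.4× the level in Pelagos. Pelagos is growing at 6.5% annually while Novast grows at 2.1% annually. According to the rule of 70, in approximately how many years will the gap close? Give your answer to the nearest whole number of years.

Pelagos gains on Novast at 6.5% − 2.1% = 4.4 points a year.
At that relative rate the gap halves every 70/4.4 ≈ 15.91 years.
A 9.4× gap takes log₂(9.4) ≈ 3.23 halvings to close: 3.23 × 15.91 ≈ 51 years.

≈ 51 years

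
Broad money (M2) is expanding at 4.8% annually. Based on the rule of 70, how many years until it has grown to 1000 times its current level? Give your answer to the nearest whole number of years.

around 145 years

At 4.8% it doubles every 70/4.8 ≈ 14.58 years.
Reaching 1000× takes log₂(1000) ≈ 9.97 doublings.
9.97 × 14.58 ≈ 145 years.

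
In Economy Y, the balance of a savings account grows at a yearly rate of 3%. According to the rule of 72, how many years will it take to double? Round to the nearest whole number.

72/3 ≈ 24.00, so it doubles roughly every 24 years.

≈ 24 years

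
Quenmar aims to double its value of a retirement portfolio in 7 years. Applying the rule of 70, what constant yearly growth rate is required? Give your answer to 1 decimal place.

approximately 10.0%

70 / 7 ≈ 10.00, so about 10.0% per year.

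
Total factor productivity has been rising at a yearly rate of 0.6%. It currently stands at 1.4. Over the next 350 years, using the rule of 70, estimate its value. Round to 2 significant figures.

It doubles every 70/0.6 ≈ 116.67 years, so 350 years is 3.00 doublings.
2^3.00 ≈ 8.00; 1.4 × 8.00 ≈ 11.

around 11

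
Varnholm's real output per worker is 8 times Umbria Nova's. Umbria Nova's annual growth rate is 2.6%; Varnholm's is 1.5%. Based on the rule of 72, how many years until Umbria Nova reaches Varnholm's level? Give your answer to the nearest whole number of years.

approximately 196 years

What matters is the difference: 1.1 pp.
Rule of 72 on the gap: the ratio halves every 72/1.1 ≈ 65.45 years.
An 8 times gap closes after 3 halvings: 3 × 65.45 ≈ 196 years.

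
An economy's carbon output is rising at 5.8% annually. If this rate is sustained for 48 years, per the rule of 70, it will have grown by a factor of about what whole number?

At 5.8% one doubling takes ≈ 12.07 years; 48 years is 4 of them, so ×16.

roughly 16 times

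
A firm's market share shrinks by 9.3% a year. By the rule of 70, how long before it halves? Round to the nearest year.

roughly 8 years

Halving time ≈ 70 / 9.3 = 7.53 → 8 years.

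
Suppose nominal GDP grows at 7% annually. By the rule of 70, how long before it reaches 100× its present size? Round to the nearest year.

One doubling takes 70/7 = 10.00 years.
Reaching 100× takes log₂(100) ≈ 6.64 doublings.
6.64 × 10.00 ≈ 66 years.

≈ 66 years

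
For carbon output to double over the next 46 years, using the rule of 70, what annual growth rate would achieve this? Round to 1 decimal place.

70 / 46 ≈ 1.52, so about 1.5% annually.

≈ 1.5%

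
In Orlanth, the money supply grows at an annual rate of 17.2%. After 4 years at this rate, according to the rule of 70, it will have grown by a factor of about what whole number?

about 2 times

70/17.2 ≈ 4.07 years per doubling.
4 years fits 1 doubling: 2^1 = 2.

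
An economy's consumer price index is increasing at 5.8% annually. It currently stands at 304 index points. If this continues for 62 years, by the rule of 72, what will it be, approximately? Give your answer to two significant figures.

around 9700 index points

It doubles every 72/5.8 ≈ 12.41 years, so 62 years is 5.00 doublings.
2^5.00 ≈ 32.00; 304 × 32.00 ≈ 9700 index points.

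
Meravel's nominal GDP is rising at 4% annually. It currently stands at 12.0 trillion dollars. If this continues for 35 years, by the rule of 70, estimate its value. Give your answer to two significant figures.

48 trillion dollars

Doubling time ≈ 70/4 = 17.50 years.
35 years is 35/17.50 ≈ 2.00 doublings, a factor of 2^2.00 ≈ 4.00.
12.0 × 4.00 ≈ 48 trillion dollars.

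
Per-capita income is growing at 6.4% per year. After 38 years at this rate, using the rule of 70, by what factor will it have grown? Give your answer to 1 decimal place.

Doubling time ≈ 70/6.4 = 10.94 years.
38 years / 10.94 ≈ 3.47 doublings → factor 2^3.47 ≈ 11.1.

about 11.1 times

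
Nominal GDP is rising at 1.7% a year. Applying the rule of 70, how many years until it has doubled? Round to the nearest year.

roughly 41 years

At 1.7%, doubling takes about 70/1.7 = 41.18 years.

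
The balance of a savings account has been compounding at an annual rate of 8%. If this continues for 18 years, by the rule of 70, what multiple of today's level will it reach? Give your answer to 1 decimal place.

roughly 4.2 times

Doubles every ≈ 8.75 years (70/8).
18 years is 2.06 doublings; 2^2.06 ≈ 4.2×.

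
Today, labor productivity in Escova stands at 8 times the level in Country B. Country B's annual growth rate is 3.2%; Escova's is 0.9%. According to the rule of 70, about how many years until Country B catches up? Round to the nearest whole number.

around 91 years

What matters is the difference: 2.3 pp.
Rule of 70 on the gap: the ratio halves every 70/2.3 ≈ 30.43 years.
An 8 times gap closes after 3 halvings: 3 × 30.43 ≈ 91 years.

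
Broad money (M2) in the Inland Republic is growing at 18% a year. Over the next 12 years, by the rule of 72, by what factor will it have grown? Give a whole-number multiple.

Doubling time ≈ 72/18 = 4.00 years.
12/4.00 ≈ 3 doublings, so about 2^3 = 8×.

around 8 times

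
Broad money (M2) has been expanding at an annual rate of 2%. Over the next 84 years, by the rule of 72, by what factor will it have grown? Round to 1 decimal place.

Doubling time ≈ 72/2 = 36.00 years.
84 years / 36.00 ≈ 2.33 doublings → factor 2^2.33 ≈ 5.0.

≈ 5.0 times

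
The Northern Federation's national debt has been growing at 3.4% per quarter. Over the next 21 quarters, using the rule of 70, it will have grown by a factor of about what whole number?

70/3.4 ≈ 20.59 quarters per doubling.
21 quarters fits 1 doubling: 2^1 = 2.

roughly 2 times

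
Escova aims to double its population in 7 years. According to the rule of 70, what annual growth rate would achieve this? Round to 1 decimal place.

70 / 7 ≈ 10.00, so about 10.0% a year.

approximately 10.0% a year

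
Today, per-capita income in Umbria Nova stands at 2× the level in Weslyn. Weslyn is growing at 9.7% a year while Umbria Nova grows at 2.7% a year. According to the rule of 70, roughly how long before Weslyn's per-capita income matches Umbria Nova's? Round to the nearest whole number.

about 10 years

What matters is the difference: 7 pp.
Rule of 70 on the gap: the ratio halves every 70/7 ≈ 10.00 years.
A 2× gap closes after 1 halving: 1 × 10.00 ≈ 10 years.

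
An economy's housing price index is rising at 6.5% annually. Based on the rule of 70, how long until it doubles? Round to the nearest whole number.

70/6.5 ≈ 10.77, so it doubles roughly every 11 years.

about 11 years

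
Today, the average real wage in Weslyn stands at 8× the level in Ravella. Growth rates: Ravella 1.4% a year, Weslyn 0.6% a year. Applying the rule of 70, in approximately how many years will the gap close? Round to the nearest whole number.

What matters is the difference: 0.8 pp.
Rule of 70 on the gap: the ratio halves every 70/0.8 ≈ 87.50 years.
An 8× gap closes after 3 halvings: 3 × 87.50 ≈ 263 years.

about 263 years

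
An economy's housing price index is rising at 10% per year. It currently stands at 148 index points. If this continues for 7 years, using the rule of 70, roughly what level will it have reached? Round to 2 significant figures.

around 300 index points

Doubling time ≈ 70/10 = 7.00 years.
7 years is 7/7.00 ≈ 1.00 doublings, a factor of 2^1.00 ≈ 2.00.
148 × 2.00 ≈ 300 index points.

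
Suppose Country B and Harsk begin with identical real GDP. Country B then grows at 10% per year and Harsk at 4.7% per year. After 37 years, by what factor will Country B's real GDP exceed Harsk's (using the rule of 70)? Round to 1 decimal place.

Rate gap = 10% − 4.7% = 5.3 points.
The ratio doubles every 70/5.3 ≈ 13.21 years.
37/13.21 ≈ 2.80 doublings → ratio ≈ 2^2.80 ≈ 7.0.

roughly 7.0 times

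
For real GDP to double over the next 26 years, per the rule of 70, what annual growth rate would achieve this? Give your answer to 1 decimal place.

2.7%

70 / 26 ≈ 2.69, so about 2.7% annually.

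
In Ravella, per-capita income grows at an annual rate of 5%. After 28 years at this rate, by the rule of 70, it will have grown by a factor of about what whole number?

4 times

Doubling time ≈ 70/5 = 14.00 years.
28/14.00 ≈ 2 doublings, so about 2^2 = 4×.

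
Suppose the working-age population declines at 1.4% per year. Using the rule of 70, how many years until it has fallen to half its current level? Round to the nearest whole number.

around 50 years

Falling at 1.4%, it halves about every 70/1.4 = 50.00 years.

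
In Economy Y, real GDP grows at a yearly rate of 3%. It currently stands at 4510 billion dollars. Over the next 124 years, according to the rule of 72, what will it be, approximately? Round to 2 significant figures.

It doubles every 72/3 ≈ 24.00 years, so 124 years is 5.17 doublings.
2^5.17 ≈ 36.00; 4510 × 36.00 ≈ 160000 billion dollars.

approximately 160000 billion dollars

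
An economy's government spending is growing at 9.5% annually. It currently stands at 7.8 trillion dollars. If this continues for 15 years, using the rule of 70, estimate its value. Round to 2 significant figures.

It doubles every 70/9.5 ≈ 7.37 years, so 15 years is 2.04 doublings.
2^2.04 ≈ 4.11; 7.8 × 4.11 ≈ 32 trillion dollars.

32 trillion dollars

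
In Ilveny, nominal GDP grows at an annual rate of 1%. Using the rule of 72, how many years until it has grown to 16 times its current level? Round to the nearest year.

Doubling time ≈ 72/1 = 72.00 years.
Getting to 16× needs 4 doublings: 4 × 72.00 ≈ 288 years.

roughly 288 years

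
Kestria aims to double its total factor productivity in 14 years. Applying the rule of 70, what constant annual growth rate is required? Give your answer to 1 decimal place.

5.0%

70 / 14 ≈ 5.00, so about 5.0% annually.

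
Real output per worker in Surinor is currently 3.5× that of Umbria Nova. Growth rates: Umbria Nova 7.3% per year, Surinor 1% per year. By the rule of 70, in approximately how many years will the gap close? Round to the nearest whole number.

What matters is the difference: 6.3 pp.
Rule of 70 on the gap: the ratio halves every 70/6.3 ≈ 11.11 years.
A 3.5× gap takes log₂(3.5) ≈ 1.81 halvings to close: 1.81 × 11.11 ≈ 20 years.

roughly 20 years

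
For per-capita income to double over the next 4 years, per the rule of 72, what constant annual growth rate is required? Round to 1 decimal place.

72 / 4 ≈ 18.00, so about 18.0% annually.

≈ 18.0%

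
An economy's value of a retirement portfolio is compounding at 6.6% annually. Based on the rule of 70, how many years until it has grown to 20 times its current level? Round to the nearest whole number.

46 years

One doubling takes 70/6.6 = 10.61 years.
Reaching 20× takes log₂(20) ≈ 4.32 doublings.
4.32 × 10.61 ≈ 46 years.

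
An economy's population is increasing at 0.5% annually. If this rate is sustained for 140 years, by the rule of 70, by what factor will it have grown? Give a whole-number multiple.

Doubling time ≈ 70/0.5 = 140.00 years.
140/140.00 ≈ 1 doubling, so about 2^1 = 2×.

about 2 times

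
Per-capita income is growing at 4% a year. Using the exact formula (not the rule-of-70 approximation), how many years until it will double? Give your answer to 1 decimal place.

17.7 years

t = ln(2) / ln(1 + 0.04) = 0.6931 / 0.039221 ≈ 17.67.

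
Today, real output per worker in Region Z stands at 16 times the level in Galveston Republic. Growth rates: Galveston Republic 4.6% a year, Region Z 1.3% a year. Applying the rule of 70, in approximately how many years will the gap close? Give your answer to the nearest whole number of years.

≈ 85 years

Galveston Republic gains on Region Z at 4.6% − 1.3% = 3.3 points a year.
At that relative rate the gap halves every 70/3.3 ≈ 21.21 years.
A 16 times gap closes after 4 halvings: 4 × 21.21 ≈ 85 years.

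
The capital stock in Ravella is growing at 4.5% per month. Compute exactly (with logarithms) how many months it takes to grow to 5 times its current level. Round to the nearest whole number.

t = ln(5) / ln(1 + 0.045) = 1.6094 / 0.044017 ≈ 36.56.
≈ 37 months.

37 months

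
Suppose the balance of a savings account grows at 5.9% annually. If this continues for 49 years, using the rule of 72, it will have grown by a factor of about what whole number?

around 16 times

72/5.9 ≈ 12.20 years per doubling.
49 years fits 4 doublings: 2^4 = 16.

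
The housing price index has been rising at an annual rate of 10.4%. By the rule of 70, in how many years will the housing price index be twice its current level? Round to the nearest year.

around 7 years

70/10.4 ≈ 6.73, so it doubles roughly every 7 years.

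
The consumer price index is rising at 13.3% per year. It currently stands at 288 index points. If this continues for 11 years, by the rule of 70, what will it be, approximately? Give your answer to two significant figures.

≈ 1200 index points

It doubles every 70/13.3 ≈ 5.26 years, so 11 years is 2.09 doublings.
2^2.09 ≈ 4.26; 288 × 4.26 ≈ 1200 index points.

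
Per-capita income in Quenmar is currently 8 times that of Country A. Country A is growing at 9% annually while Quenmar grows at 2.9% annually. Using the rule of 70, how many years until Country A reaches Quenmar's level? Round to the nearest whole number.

The growth-rate gap is 9% − 2.9% = 6.1 percentage points.
So the ratio between them halves every 70/6.1 ≈ 11.48 years.
An 8 times gap closes after 3 halvings: 3 × 11.48 ≈ 34 years.

approximately 34 years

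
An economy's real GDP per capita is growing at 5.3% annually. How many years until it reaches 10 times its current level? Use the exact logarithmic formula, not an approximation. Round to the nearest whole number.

t = ln(10) / ln(1 + 0.053) = 2.3026 / 0.051643 ≈ 44.59.
≈ 45 years.

45 years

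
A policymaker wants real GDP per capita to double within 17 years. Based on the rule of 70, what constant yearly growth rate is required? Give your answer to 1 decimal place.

approximately 4.1% per year

70 / 17 ≈ 4.12, so about 4.1% per year.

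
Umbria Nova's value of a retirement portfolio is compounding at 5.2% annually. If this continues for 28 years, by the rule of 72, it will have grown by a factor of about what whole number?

roughly 4 times

72/5.2 ≈ 13.85 years per doubling.
28 years fits 2 doublings: 2^2 = 4.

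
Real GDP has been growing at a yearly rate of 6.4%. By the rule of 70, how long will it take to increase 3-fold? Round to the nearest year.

At 6.4% it doubles every 70/6.4 ≈ 10.94 years.
3× is log₂ 3 ≈ 1.58 doublings, so ≈ 1.58 × 10.94 = 17 years.

roughly 17 years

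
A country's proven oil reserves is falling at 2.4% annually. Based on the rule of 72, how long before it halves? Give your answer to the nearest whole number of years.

roughly 30 years

The rule works in reverse for decay: 72/2.4 ≈ 30.00 years to halve.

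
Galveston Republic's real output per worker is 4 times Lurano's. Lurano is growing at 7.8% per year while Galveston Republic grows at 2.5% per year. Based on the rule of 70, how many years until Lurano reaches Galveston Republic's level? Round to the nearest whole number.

Lurano gains on Galveston Republic at 7.8% − 2.5% = 5.3 points a year.
At that relative rate the gap halves every 70/5.3 ≈ 13.21 years.
A 4 times gap closes after 2 halvings: 2 × 13.21 ≈ 26 years.

26 years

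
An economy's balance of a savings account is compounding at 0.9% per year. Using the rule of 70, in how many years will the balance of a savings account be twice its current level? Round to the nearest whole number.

Doubling time ≈ 70 / 0.9 = 77.78 years.

78 years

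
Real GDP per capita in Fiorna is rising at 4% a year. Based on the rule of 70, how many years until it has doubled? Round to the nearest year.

Doubling time ≈ 70 / 4 = 17.50 years.

18 years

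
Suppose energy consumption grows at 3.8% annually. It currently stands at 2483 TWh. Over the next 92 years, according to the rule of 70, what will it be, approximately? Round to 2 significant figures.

around 79000 TWh

It doubles every 70/3.8 ≈ 18.42 years, so 92 years is 4.99 doublings.
2^4.99 ≈ 31.78; 2483 × 31.78 ≈ 79000 TWh.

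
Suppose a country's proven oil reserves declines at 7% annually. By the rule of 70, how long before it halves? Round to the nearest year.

The rule works in reverse for decay: 70/7 ≈ 10.00 years to halve.

≈ 10 years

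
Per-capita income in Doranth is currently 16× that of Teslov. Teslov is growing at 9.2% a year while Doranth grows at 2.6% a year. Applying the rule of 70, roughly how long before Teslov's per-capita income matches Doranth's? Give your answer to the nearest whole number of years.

What matters is the difference: 6.6 pp.
Rule of 70 on the gap: the ratio halves every 70/6.6 ≈ 10.61 years.
A 16× gap closes after 4 halvings: 4 × 10.61 ≈ 42 years.

roughly 42 years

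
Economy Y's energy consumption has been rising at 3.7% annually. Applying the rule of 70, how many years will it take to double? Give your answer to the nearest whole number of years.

approximately 19 years

70/3.7 ≈ 18.92, so it doubles roughly every 19 years.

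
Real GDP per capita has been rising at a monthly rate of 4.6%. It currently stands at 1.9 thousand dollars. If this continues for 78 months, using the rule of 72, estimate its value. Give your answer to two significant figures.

approximately 60 thousand dollars

Doubling time ≈ 72/4.6 = 15.65 months.
78 months is 78/15.65 ≈ 4.98 doublings, a factor of 2^4.98 ≈ 31.56.
1.9 × 31.56 ≈ 60 thousand dollars.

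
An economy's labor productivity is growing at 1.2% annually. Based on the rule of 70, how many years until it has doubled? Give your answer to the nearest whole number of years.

At 1.2%, doubling takes about 70/1.2 = 58.33 years.

approximately 58 years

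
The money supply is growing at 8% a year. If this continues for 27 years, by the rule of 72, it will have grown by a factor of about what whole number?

approximately 8 times

At 8% one doubling takes ≈ 9.00 years; 27 years is 3 of them, so ×8.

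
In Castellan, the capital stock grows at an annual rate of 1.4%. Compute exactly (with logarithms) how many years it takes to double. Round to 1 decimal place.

t = ln(2) / ln(1 + 0.014) = 0.6931 / 0.013903 ≈ 49.85.

49.9 years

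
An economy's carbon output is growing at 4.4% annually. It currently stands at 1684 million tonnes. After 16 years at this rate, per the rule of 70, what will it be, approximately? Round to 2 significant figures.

around 3400 million tonnes

Doubling time ≈ 70/4.4 = 15.91 years.
16 years is 16/15.91 ≈ 1.01 doublings, a factor of 2^1.01 ≈ 2.01.
1684 × 2.01 ≈ 3400 million tonnes.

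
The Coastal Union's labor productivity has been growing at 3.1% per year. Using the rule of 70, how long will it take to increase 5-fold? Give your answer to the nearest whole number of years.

around 52 years

Doubling time ≈ 70/3.1 = 22.58 years.
5× is log₂ 5 ≈ 2.32 doublings, so ≈ 2.32 × 22.58 = 52 years.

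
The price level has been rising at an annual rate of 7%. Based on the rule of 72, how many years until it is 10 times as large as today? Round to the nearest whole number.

Doubling time ≈ 72/7 = 10.29 years.
10× is log₂ 10 ≈ 3.32 doublings, so ≈ 3.32 × 10.29 = 34 years.

around 34 years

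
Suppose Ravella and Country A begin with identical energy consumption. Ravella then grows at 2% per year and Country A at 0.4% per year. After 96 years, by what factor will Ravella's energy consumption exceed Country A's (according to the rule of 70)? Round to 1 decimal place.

approximately 4.6 times

Only the 1.6-point difference matters.
70/1.6 ≈ 43.75 years per doubling of the ratio; 96 years gives 2.19 doublings, so ≈ 4.6×.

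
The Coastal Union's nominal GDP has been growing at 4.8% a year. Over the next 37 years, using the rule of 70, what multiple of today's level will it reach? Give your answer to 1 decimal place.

5.8 times

Doubles every ≈ 14.58 years (70/4.8).
37 years is 2.54 doublings; 2^2.54 ≈ 5.8×.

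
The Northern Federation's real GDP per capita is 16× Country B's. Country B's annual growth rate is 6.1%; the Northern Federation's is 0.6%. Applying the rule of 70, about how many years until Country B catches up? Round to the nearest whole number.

What matters is the difference: 5.5 pp.
Rule of 70 on the gap: the ratio halves every 70/5.5 ≈ 12.73 years.
A 16× gap closes after 4 halvings: 4 × 12.73 ≈ 51 years.

around 51 years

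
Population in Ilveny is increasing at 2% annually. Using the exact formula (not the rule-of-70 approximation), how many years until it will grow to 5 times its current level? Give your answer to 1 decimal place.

81.3 years

t = ln(5) / ln(1 + 0.02) = 1.6094 / 0.019803 ≈ 81.27.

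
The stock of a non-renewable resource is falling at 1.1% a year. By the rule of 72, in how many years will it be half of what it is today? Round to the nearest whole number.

≈ 65 years

Falling at 1.1%, it halves about every 72/1.1 = 65.45 years.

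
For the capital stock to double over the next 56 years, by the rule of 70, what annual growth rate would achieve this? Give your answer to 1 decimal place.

70 / 56 ≈ 1.25, so about 1.3% a year.

≈ 1.3%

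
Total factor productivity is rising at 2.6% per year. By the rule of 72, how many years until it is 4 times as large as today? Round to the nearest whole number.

Doubling time ≈ 72/2.6 = 27.69 years.
Getting to 4× needs 2 doublings: 2 × 27.69 ≈ 55 years.

approximately 55 years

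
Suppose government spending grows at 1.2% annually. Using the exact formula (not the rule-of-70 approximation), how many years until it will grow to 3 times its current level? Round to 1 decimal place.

t = ln(3) / ln(1 + 0.012) = 1.0986 / 0.011929 ≈ 92.09.

92.1 years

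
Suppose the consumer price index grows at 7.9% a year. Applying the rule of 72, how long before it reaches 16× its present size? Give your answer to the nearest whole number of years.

At 7.9% it doubles every 72/7.9 ≈ 9.11 years.
Getting to 16× needs 4 doublings: 4 × 9.11 ≈ 36 years.

≈ 36 years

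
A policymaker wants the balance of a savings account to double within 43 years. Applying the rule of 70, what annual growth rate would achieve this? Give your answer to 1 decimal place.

approximately 1.6%

70 / 43 ≈ 1.63, so about 1.6% a year.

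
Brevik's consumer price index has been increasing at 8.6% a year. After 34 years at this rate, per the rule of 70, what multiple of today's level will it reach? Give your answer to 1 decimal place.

roughly 18.1 times

Doubles every ≈ 8.14 years (70/8.6).
34 years is 4.18 doublings; 2^4.18 ≈ 18.1×.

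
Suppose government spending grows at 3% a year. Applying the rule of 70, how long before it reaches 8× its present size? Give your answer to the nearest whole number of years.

One doubling takes 70/3 = 23.33 years.
8× is 3 doublings, so 3 × 23.33 ≈ 70 years.

≈ 70 years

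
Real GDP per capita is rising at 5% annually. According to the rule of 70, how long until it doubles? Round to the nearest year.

roughly 14 years

Doubling time ≈ 70 / 5 = 14.00 years.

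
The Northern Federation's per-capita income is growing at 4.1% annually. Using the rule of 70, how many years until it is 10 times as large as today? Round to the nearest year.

Doubling time ≈ 70/4.1 = 17.07 years.
Reaching 10× takes log₂(10) ≈ 3.32 doublings.
3.32 × 17.07 ≈ 57 years.

roughly 57 years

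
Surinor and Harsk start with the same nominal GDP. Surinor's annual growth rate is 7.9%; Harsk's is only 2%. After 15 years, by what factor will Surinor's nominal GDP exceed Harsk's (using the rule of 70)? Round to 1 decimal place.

Rate gap = 7.9% − 2% = 5.9 points.
The ratio doubles every 70/5.9 ≈ 11.86 years.
15/11.86 ≈ 1.26 doublings → ratio ≈ 2^1.26 ≈ 2.4.

2.4 times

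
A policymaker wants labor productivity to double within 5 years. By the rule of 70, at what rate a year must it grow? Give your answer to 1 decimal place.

70 / 5 ≈ 14.00, so about 14.0% a year.

around 14.0%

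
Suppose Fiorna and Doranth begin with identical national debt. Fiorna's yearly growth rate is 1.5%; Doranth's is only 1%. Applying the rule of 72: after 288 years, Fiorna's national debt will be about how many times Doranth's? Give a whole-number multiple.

about 4 times

Rate gap = 1.5% − 1% = 0.5 points.
The ratio doubles every 72/0.5 ≈ 144.00 years.
288/144.00 ≈ 2.00 doublings → ratio ≈ 2^2.00 ≈ 4.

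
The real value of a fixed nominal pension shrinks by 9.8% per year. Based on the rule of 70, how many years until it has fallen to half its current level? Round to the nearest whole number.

approximately 7 years

The rule works in reverse for decay: 70/9.8 ≈ 7.14 years to halve.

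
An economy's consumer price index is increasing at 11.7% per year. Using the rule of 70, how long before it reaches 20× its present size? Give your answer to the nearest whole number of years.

about 26 years

At 11.7% it doubles every 70/11.7 ≈ 5.98 years.
Reaching 20× takes log₂(20) ≈ 4.32 doublings.
4.32 × 5.98 ≈ 26 years.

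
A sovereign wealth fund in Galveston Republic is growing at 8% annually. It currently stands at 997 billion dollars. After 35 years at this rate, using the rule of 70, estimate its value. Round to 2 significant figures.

≈ 16000 billion dollars

It doubles every 70/8 ≈ 8.75 years, so 35 years is 4.00 doublings.
2^4.00 ≈ 16.00; 997 × 16.00 ≈ 16000 billion dollars.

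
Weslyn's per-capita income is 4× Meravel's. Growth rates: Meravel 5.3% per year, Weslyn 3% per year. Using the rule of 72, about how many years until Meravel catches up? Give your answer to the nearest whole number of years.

around 63 years

The growth-rate gap is 5.3% − 3% = 2.3 percentage points.
So the ratio between them halves every 72/2.3 ≈ 31.30 years.
A 4× gap closes after 2 halvings: 2 × 31.30 ≈ 63 years.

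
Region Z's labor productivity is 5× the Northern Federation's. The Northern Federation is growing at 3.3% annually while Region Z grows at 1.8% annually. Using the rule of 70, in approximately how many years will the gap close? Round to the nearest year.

around 108 years

The growth-rate gap is 3.3% − 1.8% = 1.5 percentage points.
So the ratio between them halves every 70/1.5 ≈ 46.67 years.
A 5× gap takes log₂(5) ≈ 2.32 halvings to close: 2.32 × 46.67 ≈ 108 years.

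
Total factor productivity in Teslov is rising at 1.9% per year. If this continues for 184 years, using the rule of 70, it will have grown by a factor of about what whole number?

about 32 times

At 1.9% one doubling takes ≈ 36.84 years; 184 years is 5 of them, so ×32.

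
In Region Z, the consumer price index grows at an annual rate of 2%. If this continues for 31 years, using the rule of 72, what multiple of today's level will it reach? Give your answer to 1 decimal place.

Doubles every ≈ 36.00 years (72/2).
31 years is 0.86 doublings; 2^0.86 ≈ 1.8×.

around 1.8 times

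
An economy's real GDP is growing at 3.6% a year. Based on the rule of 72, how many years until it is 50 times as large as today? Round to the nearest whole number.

≈ 113 years

At 3.6% it doubles every 72/3.6 ≈ 20.00 years.
50× is log₂ 50 ≈ 5.64 doublings, so ≈ 5.64 × 20.00 = 113 years.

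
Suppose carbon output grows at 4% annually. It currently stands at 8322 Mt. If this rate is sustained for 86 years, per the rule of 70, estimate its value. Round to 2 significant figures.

It doubles every 70/4 ≈ 17.50 years, so 86 years is 4.91 doublings.
2^4.91 ≈ 30.06; 8322 × 30.06 ≈ 250000 Mt.

≈ 250000 Mt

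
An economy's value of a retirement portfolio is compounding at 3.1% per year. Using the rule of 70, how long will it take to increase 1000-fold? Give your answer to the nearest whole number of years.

At 3.1% it doubles every 70/3.1 ≈ 22.58 years.
1000× is log₂ 1000 ≈ 9.97 doublings, so ≈ 9.97 × 22.58 = 225 years.

approximately 225 years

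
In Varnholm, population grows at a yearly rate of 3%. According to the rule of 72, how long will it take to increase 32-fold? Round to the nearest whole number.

approximately 120 years

At 3% it doubles every 72/3 ≈ 24.00 years.
32 = 2^5, so 5 doublings → 120 years.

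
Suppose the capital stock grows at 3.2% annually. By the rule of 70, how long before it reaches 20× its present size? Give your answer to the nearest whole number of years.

about 95 years

At 3.2% it doubles every 70/3.2 ≈ 21.88 years.
Reaching 20× takes log₂(20) ≈ 4.32 doublings.
4.32 × 21.88 ≈ 95 years.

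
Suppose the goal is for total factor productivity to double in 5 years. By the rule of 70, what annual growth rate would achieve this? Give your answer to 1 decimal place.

70 / 5 ≈ 14.00, so about 14.0% a year.

≈ 14.0%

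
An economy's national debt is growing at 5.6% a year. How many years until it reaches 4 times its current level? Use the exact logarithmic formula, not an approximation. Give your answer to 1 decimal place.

t = ln(4) / ln(1 + 0.056) = 1.3863 / 0.054488 ≈ 25.44.

25.4 years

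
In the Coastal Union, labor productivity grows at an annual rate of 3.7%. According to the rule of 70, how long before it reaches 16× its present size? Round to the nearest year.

One doubling takes 70/3.7 = 18.92 years.
16× is 4 doublings, so 4 × 18.92 ≈ 76 years.

≈ 76 years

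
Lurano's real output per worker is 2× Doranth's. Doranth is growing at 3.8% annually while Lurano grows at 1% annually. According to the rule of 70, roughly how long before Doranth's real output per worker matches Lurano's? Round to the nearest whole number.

Doranth gains on Lurano at 3.8% − 1% = 2.8 points a year.
At that relative rate the gap halves every 70/2.8 ≈ 25.00 years.
A 2× gap closes after 1 halving: 1 × 25.00 ≈ 25 years.

approximately 25 years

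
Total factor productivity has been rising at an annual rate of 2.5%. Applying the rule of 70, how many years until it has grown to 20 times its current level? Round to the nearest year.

Doubling time ≈ 70/2.5 = 28.00 years.
Reaching 20× takes log₂(20) ≈ 4.32 doublings.
4.32 × 28.00 ≈ 121 years.

121 years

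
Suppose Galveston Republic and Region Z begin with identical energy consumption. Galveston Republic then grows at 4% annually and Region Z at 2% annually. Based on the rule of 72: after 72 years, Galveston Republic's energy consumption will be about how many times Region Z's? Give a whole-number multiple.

Rate gap = 4% − 2% = 2 points.
The ratio doubles every 72/2 ≈ 36.00 years.
72/36.00 ≈ 2.00 doublings → ratio ≈ 2^2.00 ≈ 4.

around 4 times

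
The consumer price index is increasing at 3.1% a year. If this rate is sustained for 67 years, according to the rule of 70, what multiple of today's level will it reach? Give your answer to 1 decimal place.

around 7.8 times

Doubling time ≈ 70/3.1 = 22.58 years.
67 years / 22.58 ≈ 2.97 doublings → factor 2^2.97 ≈ 7.8.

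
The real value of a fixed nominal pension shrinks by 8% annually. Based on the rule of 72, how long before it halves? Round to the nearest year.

9 years

Falling at 8%, it halves about every 72/8 = 9.00 years.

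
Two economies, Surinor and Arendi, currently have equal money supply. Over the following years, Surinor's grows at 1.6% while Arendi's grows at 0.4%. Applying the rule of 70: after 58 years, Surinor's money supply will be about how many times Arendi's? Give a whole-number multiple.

Only the 1.2-point difference matters.
70/1.2 ≈ 58.33 years per doubling of the ratio; 58 years gives 0.99 doublings, so ≈ 2×.

about 2 times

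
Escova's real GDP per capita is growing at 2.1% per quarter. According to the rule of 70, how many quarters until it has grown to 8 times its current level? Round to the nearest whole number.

Doubling time ≈ 70/2.1 = 33.33 quarters.
8× is 3 doublings, so 3 × 33.33 ≈ 100 quarters.

approximately 100 quarters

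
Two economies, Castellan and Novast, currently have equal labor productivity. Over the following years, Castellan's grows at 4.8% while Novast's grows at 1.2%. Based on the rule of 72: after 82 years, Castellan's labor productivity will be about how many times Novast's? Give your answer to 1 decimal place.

17.1 times

Rate gap = 4.8% − 1.2% = 3.6 points.
The ratio doubles every 72/3.6 ≈ 20.00 years.
82/20.00 ≈ 4.10 doublings → ratio ≈ 2^4.10 ≈ 17.1.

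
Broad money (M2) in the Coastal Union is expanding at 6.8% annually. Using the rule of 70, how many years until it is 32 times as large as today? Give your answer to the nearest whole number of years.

At 6.8% it doubles every 70/6.8 ≈ 10.29 years.
32× is 5 doublings, so 5 × 10.29 ≈ 51 years.

roughly 51 years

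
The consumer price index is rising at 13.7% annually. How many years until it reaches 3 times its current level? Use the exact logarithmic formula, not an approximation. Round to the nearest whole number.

t = ln(3) / ln(1 + 0.137) = 1.0986 / 0.128393 ≈ 8.56.
≈ 9 years.

9 years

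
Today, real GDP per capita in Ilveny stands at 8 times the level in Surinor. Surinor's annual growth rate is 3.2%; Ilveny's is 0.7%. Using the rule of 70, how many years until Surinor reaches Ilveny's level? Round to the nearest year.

The growth-rate gap is 3.2% − 0.7% = 2.5 percentage points.
So the ratio between them halves every 70/2.5 ≈ 28.00 years.
An 8 times gap closes after 3 halvings: 3 × 28.00 ≈ 84 years.

about 84 years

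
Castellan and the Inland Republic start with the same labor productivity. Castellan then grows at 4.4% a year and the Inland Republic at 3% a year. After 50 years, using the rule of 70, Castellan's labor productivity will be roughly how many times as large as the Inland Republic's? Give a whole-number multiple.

approximately 2 times

Rate gap = 4.4% − 3% = 1.4 points.
The ratio doubles every 70/1.4 ≈ 50.00 years.
50/50.00 ≈ 1.00 doublings → ratio ≈ 2^1.00 ≈ 2.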